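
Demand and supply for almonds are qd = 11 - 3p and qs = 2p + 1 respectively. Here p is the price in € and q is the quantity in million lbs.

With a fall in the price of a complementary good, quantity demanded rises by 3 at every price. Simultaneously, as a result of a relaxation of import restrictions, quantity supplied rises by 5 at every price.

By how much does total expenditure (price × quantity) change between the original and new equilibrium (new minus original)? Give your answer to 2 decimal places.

+4.72

Original equilibrium: 11 - 3p = 2p + 1 gives 10 = 5p, so p = 2 and q = 5.
The new curves are qd = 14 - 3p (demand) and qs = 2p + 6 (supply).
Clearing the new market: 14 - 3p = 2p + 6, so p = 1.6 and q = 9.2.
Expenditure moves from 2×5 = 10 to 1.6×9.2 = 14.72; change = +4.72.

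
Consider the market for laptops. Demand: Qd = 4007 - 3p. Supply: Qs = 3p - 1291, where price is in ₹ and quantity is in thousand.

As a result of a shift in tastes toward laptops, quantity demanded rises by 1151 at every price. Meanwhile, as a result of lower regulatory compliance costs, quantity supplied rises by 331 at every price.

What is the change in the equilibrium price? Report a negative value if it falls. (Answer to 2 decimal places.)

+136.67

Original equilibrium: 4007 - 3p = 3p - 1291 gives 5298 = 6p, so p = 883 and Q = 1358.
After the shift, demand is Qd = 5158 - 3p and supply is Qs = 3p - 960.
Equate the new curves: 5158 - 3p = 3p - 960, giving 6118 = 6p, p = 3059/3 ≈ 1019.6667, Q = 2099.
Δp = 1019.6667 − 883 = +136.67.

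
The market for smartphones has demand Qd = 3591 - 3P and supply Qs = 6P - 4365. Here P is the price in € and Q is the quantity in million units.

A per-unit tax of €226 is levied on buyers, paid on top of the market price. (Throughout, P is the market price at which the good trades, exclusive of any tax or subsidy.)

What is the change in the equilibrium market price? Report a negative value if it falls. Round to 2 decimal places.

-75.33

Original equilibrium: 3591 - 3P = 6P - 4365 gives 7956 = 9P, so P = 884 and Q = 939.
Since buyers pay the price plus the tax, the effective demand curve becomes Qd = 2913 - 3P.
Clearing the new market: 2913 - 3P = 6P - 4365, so P = 2426/3 ≈ 808.6667 and Q = 487.
ΔP = 808.6667 − 884 = -75.33.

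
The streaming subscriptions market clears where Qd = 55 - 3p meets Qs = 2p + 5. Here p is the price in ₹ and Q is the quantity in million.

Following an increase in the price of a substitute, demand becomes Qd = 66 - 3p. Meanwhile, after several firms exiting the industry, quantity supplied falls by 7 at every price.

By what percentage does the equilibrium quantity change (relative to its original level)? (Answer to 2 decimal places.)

Initially, 55 - 3p = 2p + 5, so 50 = 5p and p = 10, Q = 25.
After the shift, demand is Qd = 66 - 3p and supply is Qs = 2p - 2.
Setting them equal: 66 - 3p = 2p - 2 → 68 = 5p, so p = 13.6 and Q = 25.2.
%ΔQ = (25.2 − 25) / 25 × 100 = +0.80%.

+0.80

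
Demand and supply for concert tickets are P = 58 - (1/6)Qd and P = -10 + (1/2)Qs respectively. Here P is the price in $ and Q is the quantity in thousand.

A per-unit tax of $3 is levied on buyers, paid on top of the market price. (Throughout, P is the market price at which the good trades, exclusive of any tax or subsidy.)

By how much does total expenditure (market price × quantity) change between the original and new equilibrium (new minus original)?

Solve the original market: 348 - 6P = 2P + 20, hence P = 41 and Q = 102.
Since buyers pay the price plus the tax, the effective demand curve becomes Qd = 330 - 6P.
Clearing the new market: 330 - 6P = 2P + 20, so P = 38.75 and Q = 97.5.
Expenditure moves from 41×102 = 4182 to 38.75×97.5 = 3778.125; change = -403.875.

-403.875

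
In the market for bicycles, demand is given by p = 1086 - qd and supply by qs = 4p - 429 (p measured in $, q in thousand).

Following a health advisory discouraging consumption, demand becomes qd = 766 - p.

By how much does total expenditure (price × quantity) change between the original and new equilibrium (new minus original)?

-111296

Before the shock: 1086 - p = 4p - 429 ⇒ 1515 = 5p ⇒ p = 303, q = 783.
After the shift, demand is qd = 766 - p and supply is qs = 4p - 429.
Setting them equal: 766 - p = 4p - 429 → 1195 = 5p, so p = 239 and q = 527.
Expenditure moves from 303×783 = 237249 to 239×527 = 125953; change = -111296.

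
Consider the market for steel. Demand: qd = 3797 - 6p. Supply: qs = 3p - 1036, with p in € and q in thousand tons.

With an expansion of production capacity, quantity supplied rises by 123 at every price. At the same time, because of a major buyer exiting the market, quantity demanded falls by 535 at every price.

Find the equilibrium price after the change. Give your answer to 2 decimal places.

463.89

Original equilibrium: 3797 - 6p = 3p - 1036 gives 4833 = 9p, so p = 537 and q = 575.
With the change applied: demand qd = 3262 - 6p, supply qs = 3p - 913.
Clearing the new market: 3262 - 6p = 3p - 913, so p = 4175/9 ≈ 463.8889 and q = 1436/3 ≈ 478.6667.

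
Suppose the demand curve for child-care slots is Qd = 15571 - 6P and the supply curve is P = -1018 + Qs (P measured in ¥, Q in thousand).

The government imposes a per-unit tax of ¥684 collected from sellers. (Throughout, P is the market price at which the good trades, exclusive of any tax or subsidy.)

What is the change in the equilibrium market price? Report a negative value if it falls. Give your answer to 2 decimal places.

+97.71

Original equilibrium: 15571 - 6P = P + 1018 gives 14553 = 7P, so P = 2079 and Q = 3097.
Since sellers keep the price net of the tax, the effective supply curve becomes Qs = P + 334.
New equilibrium: 15571 - 6P = P + 334 ⇒ 15237 = 7P ⇒ P = 15237/7 ≈ 2176.7143, Q = 17575/7 ≈ 2510.7143.
ΔP = 2176.7143 − 2079 = +97.71.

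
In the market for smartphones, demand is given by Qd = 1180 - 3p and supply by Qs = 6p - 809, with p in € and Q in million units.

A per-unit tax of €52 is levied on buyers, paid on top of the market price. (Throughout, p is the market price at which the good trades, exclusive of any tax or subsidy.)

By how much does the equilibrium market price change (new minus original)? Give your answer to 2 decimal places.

Original equilibrium: 1180 - 3p = 6p - 809 gives 1989 = 9p, so p = 221 and Q = 517.
Since buyers pay the price plus the tax, the effective demand curve becomes Qd = 1024 - 3p.
New equilibrium: 1024 - 3p = 6p - 809 ⇒ 1833 = 9p ⇒ p = 611/3 ≈ 203.6667, Q = 413.
Δp = 203.6667 − 221 = -17.33.

-17.33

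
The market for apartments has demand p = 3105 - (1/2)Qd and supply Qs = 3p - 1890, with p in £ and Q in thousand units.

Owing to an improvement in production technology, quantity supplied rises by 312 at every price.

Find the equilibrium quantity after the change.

Before the shock: 6210 - 2p = 3p - 1890 ⇒ 8100 = 5p ⇒ p = 1620, Q = 2970.
The shock moves the curves to Qd = 6210 - 2p and Qs = 3p - 1578.
Setting them equal: 6210 - 2p = 3p - 1578 → 7788 = 5p, so p = 1557.6 and Q = 3094.8.

3094.8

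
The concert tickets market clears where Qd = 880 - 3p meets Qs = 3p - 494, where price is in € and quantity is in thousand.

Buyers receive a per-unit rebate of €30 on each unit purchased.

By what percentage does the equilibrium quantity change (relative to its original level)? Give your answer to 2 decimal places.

+23.32

Before the shock: 880 - 3p = 3p - 494 ⇒ 1374 = 6p ⇒ p = 229, Q = 193.
Since buyers' out-of-pocket price is the market price minus the rebate, the effective demand curve becomes Qd = 970 - 3p.
Equate the new curves: 970 - 3p = 3p - 494, giving 1464 = 6p, p = 244, Q = 238.
%ΔQ = (238 − 193) / 193 × 100 = +23.32%.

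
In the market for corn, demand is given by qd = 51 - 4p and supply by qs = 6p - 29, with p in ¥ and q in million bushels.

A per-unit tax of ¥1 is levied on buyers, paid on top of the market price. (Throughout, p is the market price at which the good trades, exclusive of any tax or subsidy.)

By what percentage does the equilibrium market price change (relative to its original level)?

Solve the original market: 51 - 4p = 6p - 29, hence p = 8 and q = 19.
Since buyers pay the price plus the tax, the effective demand curve becomes qd = 47 - 4p.
Setting them equal: 47 - 4p = 6p - 29 → 76 = 10p, so p = 7.6 and q = 16.6.
%Δp = (7.6 − 8) / 8 × 100 = -5%.

-5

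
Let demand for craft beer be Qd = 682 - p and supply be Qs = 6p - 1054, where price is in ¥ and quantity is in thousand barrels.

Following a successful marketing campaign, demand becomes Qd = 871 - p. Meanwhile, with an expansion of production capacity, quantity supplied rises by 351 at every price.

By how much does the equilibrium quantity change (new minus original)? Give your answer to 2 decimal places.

+212.14

Original equilibrium: 682 - p = 6p - 1054 gives 1736 = 7p, so p = 248 and Q = 434.
The shock moves the curves to Qd = 871 - p and Qs = 6p - 703.
Equate the new curves: 871 - p = 6p - 703, giving 1574 = 7p, p = 1574/7 ≈ 224.8571, Q = 4523/7 ≈ 646.1429.
ΔQ = 646.1429 − 434 = +212.14.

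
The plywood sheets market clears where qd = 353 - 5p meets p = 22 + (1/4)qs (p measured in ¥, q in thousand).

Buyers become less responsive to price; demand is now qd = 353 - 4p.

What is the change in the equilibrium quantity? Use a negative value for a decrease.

Initially, 353 - 5p = 4p - 88, so 441 = 9p and p = 49, q = 108.
With the change applied: demand qd = 353 - 4p, supply qs = 4p - 88.
New equilibrium: 353 - 4p = 4p - 88 ⇒ 441 = 8p ⇒ p = 55.125, q = 132.5.
Δq = 132.5 − 108 = +24.5.

+24.5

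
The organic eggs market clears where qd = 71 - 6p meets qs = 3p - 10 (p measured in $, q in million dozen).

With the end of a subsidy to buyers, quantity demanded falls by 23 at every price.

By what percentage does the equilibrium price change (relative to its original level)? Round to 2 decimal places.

-28.40

Original equilibrium: 71 - 6p = 3p - 10 gives 81 = 9p, so p = 9 and q = 17.
The shock moves the curves to qd = 48 - 6p and qs = 3p - 10.
Clearing the new market: 48 - 6p = 3p - 10, so p = 58/9 ≈ 6.4444 and q = 28/3 ≈ 9.3333.
%Δp = (6.4444 − 9) / 9 × 100 = -28.40%.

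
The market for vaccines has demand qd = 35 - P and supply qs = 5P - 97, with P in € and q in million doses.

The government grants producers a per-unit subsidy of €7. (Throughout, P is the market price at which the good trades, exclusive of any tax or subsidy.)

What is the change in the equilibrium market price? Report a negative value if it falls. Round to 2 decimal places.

Initially, 35 - P = 5P - 97, so 132 = 6P and P = 22, q = 13.
Since sellers receive the price plus the subsidy, the effective supply curve becomes qs = 5P - 62.
Equate the new curves: 35 - P = 5P - 62, giving 97 = 6P, P = 97/6 ≈ 16.1667, q = 113/6 ≈ 18.8333.
ΔP = 16.1667 − 22 = -5.83.

-5.83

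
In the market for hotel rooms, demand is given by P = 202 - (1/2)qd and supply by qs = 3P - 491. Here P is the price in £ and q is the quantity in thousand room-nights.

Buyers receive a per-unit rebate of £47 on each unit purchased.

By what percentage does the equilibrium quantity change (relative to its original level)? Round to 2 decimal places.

+122.61

Solve the original market: 404 - 2P = 3P - 491, hence P = 179 and q = 46.
Since buyers' out-of-pocket price is the market price minus the rebate, the effective demand curve becomes qd = 498 - 2P.
New equilibrium: 498 - 2P = 3P - 491 ⇒ 989 = 5P ⇒ P = 197.8, q = 102.4.
%Δq = (102.4 − 46) / 46 × 100 = +122.61%.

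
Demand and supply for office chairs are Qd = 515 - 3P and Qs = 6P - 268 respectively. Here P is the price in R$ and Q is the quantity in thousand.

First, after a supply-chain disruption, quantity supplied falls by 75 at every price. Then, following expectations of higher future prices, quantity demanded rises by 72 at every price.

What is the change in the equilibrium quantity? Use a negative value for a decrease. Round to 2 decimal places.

+23.00

Initially, 515 - 3P = 6P - 268, so 783 = 9P and P = 87, Q = 254.
After the shift, demand is Qd = 587 - 3P and supply is Qs = 6P - 343.
Equate the new curves: 587 - 3P = 6P - 343, giving 930 = 9P, P = 310/3 ≈ 103.3333, Q = 277.
ΔQ = 277 − 254 = +23.00.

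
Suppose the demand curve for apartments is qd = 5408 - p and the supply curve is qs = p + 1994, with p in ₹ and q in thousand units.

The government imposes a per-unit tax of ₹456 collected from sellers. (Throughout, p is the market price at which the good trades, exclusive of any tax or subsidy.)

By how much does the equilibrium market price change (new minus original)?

Before the shock: 5408 - p = p + 1994 ⇒ 3414 = 2p ⇒ p = 1707, q = 3701.
Since sellers keep the price net of the tax, the effective supply curve becomes qs = p + 1538.
Clearing the new market: 5408 - p = p + 1538, so p = 1935 and q = 3473.
Δp = 1935 − 1707 = +228.

+228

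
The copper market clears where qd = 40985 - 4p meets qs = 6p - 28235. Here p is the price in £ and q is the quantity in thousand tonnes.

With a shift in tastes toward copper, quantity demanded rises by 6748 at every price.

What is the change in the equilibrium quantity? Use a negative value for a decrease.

Before the shock: 40985 - 4p = 6p - 28235 ⇒ 69220 = 10p ⇒ p = 6922, q = 13297.
After the shift, demand is qd = 47733 - 4p and supply is qs = 6p - 28235.
Equate the new curves: 47733 - 4p = 6p - 28235, giving 75968 = 10p, p = 7596.8, q = 17345.8.
Δq = 17345.8 − 13297 = +4048.8.

+4048.8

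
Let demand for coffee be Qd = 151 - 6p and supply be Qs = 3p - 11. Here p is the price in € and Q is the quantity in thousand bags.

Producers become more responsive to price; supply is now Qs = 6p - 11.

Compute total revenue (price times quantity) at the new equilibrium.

Initially, 151 - 6p = 3p - 11, so 162 = 9p and p = 18, Q = 43.
The new curves are Qd = 151 - 6p (demand) and Qs = 6p - 11 (supply).
Clearing the new market: 151 - 6p = 6p - 11, so p = 13.5 and Q = 70.
New expenditure = 13.5 × 70 = 945.

945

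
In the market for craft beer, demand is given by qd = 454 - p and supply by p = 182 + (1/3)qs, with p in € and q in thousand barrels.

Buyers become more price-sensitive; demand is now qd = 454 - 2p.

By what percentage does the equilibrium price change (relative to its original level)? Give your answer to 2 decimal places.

-20.00

Solve the original market: 454 - p = 3p - 546, hence p = 250 and q = 204.
The new curves are qd = 454 - 2p (demand) and qs = 3p - 546 (supply).
Setting them equal: 454 - 2p = 3p - 546 → 1000 = 5p, so p = 200 and q = 54.
%Δp = (200 − 250) / 250 × 100 = -20.00%.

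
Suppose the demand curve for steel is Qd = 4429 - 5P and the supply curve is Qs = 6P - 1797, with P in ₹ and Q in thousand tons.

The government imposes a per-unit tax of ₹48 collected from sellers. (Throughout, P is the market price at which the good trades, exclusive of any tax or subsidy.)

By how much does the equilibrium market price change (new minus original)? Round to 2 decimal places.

+26.18

Initially, 4429 - 5P = 6P - 1797, so 6226 = 11P and P = 566, Q = 1599.
Since sellers keep the price net of the tax, the effective supply curve becomes Qs = 6P - 2085.
Clearing the new market: 4429 - 5P = 6P - 2085, so P = 6514/11 ≈ 592.1818 and Q = 16149/11 ≈ 1468.0909.
ΔP = 592.1818 − 566 = +26.18.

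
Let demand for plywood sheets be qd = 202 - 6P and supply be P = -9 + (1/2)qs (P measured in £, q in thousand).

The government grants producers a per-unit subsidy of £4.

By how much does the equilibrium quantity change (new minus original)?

Solve the original market: 202 - 6P = 2P + 18, hence P = 23 and q = 64.
Since sellers receive the price plus the subsidy, the effective supply curve becomes qs = 2P + 26.
Setting them equal: 202 - 6P = 2P + 26 → 176 = 8P, so P = 22 and q = 70.
Δq = 70 − 64 = +6.

+6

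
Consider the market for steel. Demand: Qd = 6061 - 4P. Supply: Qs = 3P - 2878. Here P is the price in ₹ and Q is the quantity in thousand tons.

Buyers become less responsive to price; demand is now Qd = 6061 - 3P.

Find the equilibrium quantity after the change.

Initially, 6061 - 4P = 3P - 2878, so 8939 = 7P and P = 1277, Q = 953.
The shock moves the curves to Qd = 6061 - 3P and Qs = 3P - 2878.
Clearing the new market: 6061 - 3P = 3P - 2878, so P = 8939/6 ≈ 1489.8333 and Q = 1591.5.

1591.5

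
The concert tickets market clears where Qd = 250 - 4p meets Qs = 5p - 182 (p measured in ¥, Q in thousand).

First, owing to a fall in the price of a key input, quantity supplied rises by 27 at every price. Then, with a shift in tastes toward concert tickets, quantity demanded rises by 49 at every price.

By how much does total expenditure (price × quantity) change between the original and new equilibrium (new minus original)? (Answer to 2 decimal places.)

Initially, 250 - 4p = 5p - 182, so 432 = 9p and p = 48, Q = 58.
With the change applied: demand Qd = 299 - 4p, supply Qs = 5p - 155.
New equilibrium: 299 - 4p = 5p - 155 ⇒ 454 = 9p ⇒ p = 454/9 ≈ 50.4444, Q = 875/9 ≈ 97.2222.
Expenditure moves from 48×58 = 2784 to 50.4444×97.2222 = 4904.3210; change = +2120.32.

+2120.32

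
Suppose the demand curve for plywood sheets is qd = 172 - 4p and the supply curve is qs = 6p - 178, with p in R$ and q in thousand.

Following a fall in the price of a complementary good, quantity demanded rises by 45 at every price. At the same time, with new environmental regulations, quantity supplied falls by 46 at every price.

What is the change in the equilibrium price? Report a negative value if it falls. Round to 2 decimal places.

Before the shock: 172 - 4p = 6p - 178 ⇒ 350 = 10p ⇒ p = 35, q = 32.
The new curves are qd = 217 - 4p (demand) and qs = 6p - 224 (supply).
Equate the new curves: 217 - 4p = 6p - 224, giving 441 = 10p, p = 44.1, q = 40.6.
Δp = 44.1 − 35 = +9.10.

+9.10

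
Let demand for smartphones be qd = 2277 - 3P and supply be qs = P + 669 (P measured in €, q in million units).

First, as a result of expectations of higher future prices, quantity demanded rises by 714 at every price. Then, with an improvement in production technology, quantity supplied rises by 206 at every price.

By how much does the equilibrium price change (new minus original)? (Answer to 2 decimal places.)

+127.00

Original equilibrium: 2277 - 3P = P + 669 gives 1608 = 4P, so P = 402 and q = 1071.
The new curves are qd = 2991 - 3P (demand) and qs = P + 875 (supply).
Clearing the new market: 2991 - 3P = P + 875, so P = 529 and q = 1404.
ΔP = 529 − 402 = +127.00.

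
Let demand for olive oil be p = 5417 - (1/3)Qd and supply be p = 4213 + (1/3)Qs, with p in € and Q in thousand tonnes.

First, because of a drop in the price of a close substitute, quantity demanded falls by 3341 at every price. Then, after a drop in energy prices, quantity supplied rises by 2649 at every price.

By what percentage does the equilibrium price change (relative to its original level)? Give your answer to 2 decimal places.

-20.73

Initially, 16251 - 3p = 3p - 12639, so 28890 = 6p and p = 4815, Q = 1806.
The shock moves the curves to Qd = 12910 - 3p and Qs = 3p - 9990.
New equilibrium: 12910 - 3p = 3p - 9990 ⇒ 22900 = 6p ⇒ p = 11450/3 ≈ 3816.6667, Q = 1460.
%Δp = (3816.6667 − 4815) / 4815 × 100 = -20.73%.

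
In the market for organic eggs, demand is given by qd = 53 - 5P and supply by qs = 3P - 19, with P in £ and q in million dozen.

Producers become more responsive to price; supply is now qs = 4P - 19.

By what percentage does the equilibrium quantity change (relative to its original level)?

+62.5

Original equilibrium: 53 - 5P = 3P - 19 gives 72 = 8P, so P = 9 and q = 8.
After the shift, demand is qd = 53 - 5P and supply is qs = 4P - 19.
Setting them equal: 53 - 5P = 4P - 19 → 72 = 9P, so P = 8 and q = 13.
%Δq = (13 − 8) / 8 × 100 = +62.5%.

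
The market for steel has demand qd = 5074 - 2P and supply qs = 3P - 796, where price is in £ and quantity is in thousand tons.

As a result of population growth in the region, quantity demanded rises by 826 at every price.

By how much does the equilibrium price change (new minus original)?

+165.2

Before the shock: 5074 - 2P = 3P - 796 ⇒ 5870 = 5P ⇒ P = 1174, q = 2726.
The new curves are qd = 5900 - 2P (demand) and qs = 3P - 796 (supply).
Equate the new curves: 5900 - 2P = 3P - 796, giving 6696 = 5P, P = 1339.2, q = 3221.6.
ΔP = 1339.2 − 1174 = +165.2.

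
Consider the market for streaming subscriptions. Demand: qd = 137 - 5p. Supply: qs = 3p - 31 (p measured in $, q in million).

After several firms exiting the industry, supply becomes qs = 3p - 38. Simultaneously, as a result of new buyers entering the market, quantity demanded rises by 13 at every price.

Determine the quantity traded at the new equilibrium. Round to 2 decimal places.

32.50

Solve the original market: 137 - 5p = 3p - 31, hence p = 21 and q = 32.
The new curves are qd = 150 - 5p (demand) and qs = 3p - 38 (supply).
New equilibrium: 150 - 5p = 3p - 38 ⇒ 188 = 8p ⇒ p = 23.5, q = 32.5.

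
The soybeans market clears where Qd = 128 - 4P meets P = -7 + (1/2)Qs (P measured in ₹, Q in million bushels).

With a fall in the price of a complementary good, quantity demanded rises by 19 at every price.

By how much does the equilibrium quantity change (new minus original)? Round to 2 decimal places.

+6.33

Before the shock: 128 - 4P = 2P + 14 ⇒ 114 = 6P ⇒ P = 19, Q = 52.
The shock moves the curves to Qd = 147 - 4P and Qs = 2P + 14.
New equilibrium: 147 - 4P = 2P + 14 ⇒ 133 = 6P ⇒ P = 133/6 ≈ 22.1667, Q = 175/3 ≈ 58.3333.
ΔQ = 58.3333 − 52 = +6.33.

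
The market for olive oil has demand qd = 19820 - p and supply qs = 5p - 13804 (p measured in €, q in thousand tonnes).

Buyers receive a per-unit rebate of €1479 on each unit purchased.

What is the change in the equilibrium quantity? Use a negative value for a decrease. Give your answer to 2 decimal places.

+1232.50

Before the shock: 19820 - p = 5p - 13804 ⇒ 33624 = 6p ⇒ p = 5604, q = 14216.
Since buyers' out-of-pocket price is the market price minus the rebate, the effective demand curve becomes qd = 21299 - p.
New equilibrium: 21299 - p = 5p - 13804 ⇒ 35103 = 6p ⇒ p = 5850.5, q = 15448.5.
Δq = 15448.5 − 14216 = +1232.50.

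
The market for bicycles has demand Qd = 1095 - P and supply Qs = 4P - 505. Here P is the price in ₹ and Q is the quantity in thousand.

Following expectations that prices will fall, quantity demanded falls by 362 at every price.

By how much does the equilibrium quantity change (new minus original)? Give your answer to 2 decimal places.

Initially, 1095 - P = 4P - 505, so 1600 = 5P and P = 320, Q = 775.
After the shift, demand is Qd = 733 - P and supply is Qs = 4P - 505.
Clearing the new market: 733 - P = 4P - 505, so P = 247.6 and Q = 485.4.
ΔQ = 485.4 − 775 = -289.60.

-289.60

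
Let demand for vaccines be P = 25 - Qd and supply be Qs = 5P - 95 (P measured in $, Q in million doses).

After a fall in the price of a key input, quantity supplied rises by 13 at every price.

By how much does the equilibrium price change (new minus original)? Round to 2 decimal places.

-2.17

Solve the original market: 25 - P = 5P - 95, hence P = 20 and Q = 5.
The shock moves the curves to Qd = 25 - P and Qs = 5P - 82.
Equate the new curves: 25 - P = 5P - 82, giving 107 = 6P, P = 107/6 ≈ 17.8333, Q = 43/6 ≈ 7.1667.
ΔP = 17.8333 − 20 = -2.17.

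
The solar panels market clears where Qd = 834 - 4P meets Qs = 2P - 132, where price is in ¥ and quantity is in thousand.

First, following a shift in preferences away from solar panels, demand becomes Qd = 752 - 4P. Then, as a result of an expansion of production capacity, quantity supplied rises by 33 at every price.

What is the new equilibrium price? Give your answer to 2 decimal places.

141.83

Before the shock: 834 - 4P = 2P - 132 ⇒ 966 = 6P ⇒ P = 161, Q = 190.
The new curves are Qd = 752 - 4P (demand) and Qs = 2P - 99 (supply).
Clearing the new market: 752 - 4P = 2P - 99, so P = 851/6 ≈ 141.8333 and Q = 554/3 ≈ 184.6667.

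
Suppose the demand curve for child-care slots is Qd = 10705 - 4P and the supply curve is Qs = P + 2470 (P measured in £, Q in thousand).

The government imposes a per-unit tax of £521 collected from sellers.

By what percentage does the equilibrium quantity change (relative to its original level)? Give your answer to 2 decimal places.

Before the shock: 10705 - 4P = P + 2470 ⇒ 8235 = 5P ⇒ P = 1647, Q = 4117.
Since sellers keep the price net of the tax, the effective supply curve becomes Qs = P + 1949.
New equilibrium: 10705 - 4P = P + 1949 ⇒ 8756 = 5P ⇒ P = 1751.2, Q = 3700.2.
%ΔQ = (3700.2 − 4117) / 4117 × 100 = -10.12%.

-10.12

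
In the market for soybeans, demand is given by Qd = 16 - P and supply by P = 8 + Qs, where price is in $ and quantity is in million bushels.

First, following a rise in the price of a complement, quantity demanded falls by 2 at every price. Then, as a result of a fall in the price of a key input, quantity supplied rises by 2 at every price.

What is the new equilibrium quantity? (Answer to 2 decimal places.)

Before the shock: 16 - P = P - 8 ⇒ 24 = 2P ⇒ P = 12, Q = 4.
After the shift, demand is Qd = 14 - P and supply is Qs = P - 6.
Equate the new curves: 14 - P = P - 6, giving 20 = 2P, P = 10, Q = 4.

4.00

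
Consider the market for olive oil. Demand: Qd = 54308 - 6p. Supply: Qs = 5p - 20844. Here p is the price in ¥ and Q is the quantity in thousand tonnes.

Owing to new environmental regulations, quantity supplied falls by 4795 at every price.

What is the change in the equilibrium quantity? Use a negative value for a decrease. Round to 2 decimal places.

Original equilibrium: 54308 - 6p = 5p - 20844 gives 75152 = 11p, so p = 6832 and Q = 13316.
The new curves are Qd = 54308 - 6p (demand) and Qs = 5p - 25639 (supply).
Equate the new curves: 54308 - 6p = 5p - 25639, giving 79947 = 11p, p = 79947/11 ≈ 7267.9091, Q = 117706/11 ≈ 10700.5455.
ΔQ = 10700.5455 − 13316 = -2615.45.

-2615.45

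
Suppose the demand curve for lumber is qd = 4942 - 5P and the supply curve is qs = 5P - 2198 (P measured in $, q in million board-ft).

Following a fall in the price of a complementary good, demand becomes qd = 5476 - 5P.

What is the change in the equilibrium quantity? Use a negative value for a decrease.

Solve the original market: 4942 - 5P = 5P - 2198, hence P = 714 and q = 1372.
The shock moves the curves to qd = 5476 - 5P and qs = 5P - 2198.
Equate the new curves: 5476 - 5P = 5P - 2198, giving 7674 = 10P, P = 767.4, q = 1639.
Δq = 1639 − 1372 = +267.

+267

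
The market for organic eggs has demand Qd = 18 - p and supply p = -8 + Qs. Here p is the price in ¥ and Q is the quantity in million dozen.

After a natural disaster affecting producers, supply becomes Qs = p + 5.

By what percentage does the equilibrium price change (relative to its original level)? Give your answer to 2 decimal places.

Initially, 18 - p = p + 8, so 10 = 2p and p = 5, Q = 13.
The shock moves the curves to Qd = 18 - p and Qs = p + 5.
New equilibrium: 18 - p = p + 5 ⇒ 13 = 2p ⇒ p = 6.5, Q = 11.5.
%Δp = (6.5 − 5) / 5 × 100 = +30.00%.

+30.00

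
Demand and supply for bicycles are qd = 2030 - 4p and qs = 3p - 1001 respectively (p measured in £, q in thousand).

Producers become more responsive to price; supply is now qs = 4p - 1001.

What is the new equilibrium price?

Solve the original market: 2030 - 4p = 3p - 1001, hence p = 433 and q = 298.
After the shift, demand is qd = 2030 - 4p and supply is qs = 4p - 1001.
Equate the new curves: 2030 - 4p = 4p - 1001, giving 3031 = 8p, p = 378.875, q = 514.5.

378.875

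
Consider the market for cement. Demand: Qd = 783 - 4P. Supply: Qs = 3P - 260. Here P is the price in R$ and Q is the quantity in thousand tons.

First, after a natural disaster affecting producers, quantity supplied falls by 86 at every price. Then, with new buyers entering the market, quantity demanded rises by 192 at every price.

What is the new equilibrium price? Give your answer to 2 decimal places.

Solve the original market: 783 - 4P = 3P - 260, hence P = 149 and Q = 187.
The new curves are Qd = 975 - 4P (demand) and Qs = 3P - 346 (supply).
Equate the new curves: 975 - 4P = 3P - 346, giving 1321 = 7P, P = 1321/7 ≈ 188.7143, Q = 1541/7 ≈ 220.1429.

188.71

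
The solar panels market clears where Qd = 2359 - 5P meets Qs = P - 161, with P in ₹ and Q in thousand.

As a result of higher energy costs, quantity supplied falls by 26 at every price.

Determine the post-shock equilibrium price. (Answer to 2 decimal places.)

Original equilibrium: 2359 - 5P = P - 161 gives 2520 = 6P, so P = 420 and Q = 259.
The shock moves the curves to Qd = 2359 - 5P and Qs = P - 187.
Clearing the new market: 2359 - 5P = P - 187, so P = 1273/3 ≈ 424.3333 and Q = 712/3 ≈ 237.3333.

424.33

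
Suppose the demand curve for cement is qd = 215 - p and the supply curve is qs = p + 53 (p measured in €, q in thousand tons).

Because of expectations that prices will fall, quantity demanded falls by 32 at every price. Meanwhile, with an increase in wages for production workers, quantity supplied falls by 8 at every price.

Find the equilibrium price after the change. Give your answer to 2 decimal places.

Solve the original market: 215 - p = p + 53, hence p = 81 and q = 134.
The shock moves the curves to qd = 183 - p and qs = p + 45.
Equate the new curves: 183 - p = p + 45, giving 138 = 2p, p = 69, q = 114.

69.00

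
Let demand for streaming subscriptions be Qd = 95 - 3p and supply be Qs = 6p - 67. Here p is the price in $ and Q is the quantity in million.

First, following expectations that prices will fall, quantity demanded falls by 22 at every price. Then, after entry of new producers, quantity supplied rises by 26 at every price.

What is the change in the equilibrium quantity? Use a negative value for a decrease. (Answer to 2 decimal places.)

Solve the original market: 95 - 3p = 6p - 67, hence p = 18 and Q = 41.
With the change applied: demand Qd = 73 - 3p, supply Qs = 6p - 41.
Clearing the new market: 73 - 3p = 6p - 41, so p = 38/3 ≈ 12.6667 and Q = 35.
ΔQ = 35 − 41 = -6.00.

-6.00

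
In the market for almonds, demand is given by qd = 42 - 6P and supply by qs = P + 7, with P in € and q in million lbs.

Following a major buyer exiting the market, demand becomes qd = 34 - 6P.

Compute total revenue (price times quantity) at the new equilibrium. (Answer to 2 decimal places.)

Original equilibrium: 42 - 6P = P + 7 gives 35 = 7P, so P = 5 and q = 12.
After the shift, demand is qd = 34 - 6P and supply is qs = P + 7.
Equate the new curves: 34 - 6P = P + 7, giving 27 = 7P, P = 27/7 ≈ 3.8571, q = 76/7 ≈ 10.8571.
New expenditure = 3.8571 × 10.8571 = 41.88.

41.88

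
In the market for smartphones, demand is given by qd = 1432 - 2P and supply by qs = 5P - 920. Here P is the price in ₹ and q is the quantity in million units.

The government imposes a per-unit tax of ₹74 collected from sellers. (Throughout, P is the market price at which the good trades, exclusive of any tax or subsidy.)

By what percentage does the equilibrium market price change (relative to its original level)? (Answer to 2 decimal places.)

+15.73

Before the shock: 1432 - 2P = 5P - 920 ⇒ 2352 = 7P ⇒ P = 336, q = 760.
Since sellers keep the price net of the tax, the effective supply curve becomes qs = 5P - 1290.
Setting them equal: 1432 - 2P = 5P - 1290 → 2722 = 7P, so P = 2722/7 ≈ 388.8571 and q = 4580/7 ≈ 654.2857.
%ΔP = (388.8571 − 336) / 336 × 100 = +15.73%.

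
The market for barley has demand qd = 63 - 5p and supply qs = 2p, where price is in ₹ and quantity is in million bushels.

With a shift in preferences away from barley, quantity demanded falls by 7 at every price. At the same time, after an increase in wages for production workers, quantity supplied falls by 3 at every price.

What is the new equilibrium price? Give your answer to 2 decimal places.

8.43

Original equilibrium: 63 - 5p = 2p gives 63 = 7p, so p = 9 and q = 18.
With the change applied: demand qd = 56 - 5p, supply qs = 2p - 3.
Setting them equal: 56 - 5p = 2p - 3 → 59 = 7p, so p = 59/7 ≈ 8.4286 and q = 97/7 ≈ 13.8571.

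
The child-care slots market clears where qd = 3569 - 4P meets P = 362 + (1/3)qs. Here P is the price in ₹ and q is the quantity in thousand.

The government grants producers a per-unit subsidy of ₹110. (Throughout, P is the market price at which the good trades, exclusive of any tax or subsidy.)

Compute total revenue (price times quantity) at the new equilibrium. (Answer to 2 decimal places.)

678142.35

Before the shock: 3569 - 4P = 3P - 1086 ⇒ 4655 = 7P ⇒ P = 665, q = 909.
Since sellers receive the price plus the subsidy, the effective supply curve becomes qs = 3P - 756.
Clearing the new market: 3569 - 4P = 3P - 756, so P = 4325/7 ≈ 617.8571 and q = 7683/7 ≈ 1097.5714.
New expenditure = 617.8571 × 1097.5714 = 678142.35.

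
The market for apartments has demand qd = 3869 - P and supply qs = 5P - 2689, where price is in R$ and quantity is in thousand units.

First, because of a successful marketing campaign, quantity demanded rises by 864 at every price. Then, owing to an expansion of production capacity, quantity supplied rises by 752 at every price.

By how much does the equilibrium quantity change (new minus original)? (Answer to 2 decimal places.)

+845.33

Solve the original market: 3869 - P = 5P - 2689, hence P = 1093 and q = 2776.
With the change applied: demand qd = 4733 - P, supply qs = 5P - 1937.
Setting them equal: 4733 - P = 5P - 1937 → 6670 = 6P, so P = 3335/3 ≈ 1111.6667 and q = 10864/3 ≈ 3621.3333.
Δq = 3621.3333 − 2776 = +845.33.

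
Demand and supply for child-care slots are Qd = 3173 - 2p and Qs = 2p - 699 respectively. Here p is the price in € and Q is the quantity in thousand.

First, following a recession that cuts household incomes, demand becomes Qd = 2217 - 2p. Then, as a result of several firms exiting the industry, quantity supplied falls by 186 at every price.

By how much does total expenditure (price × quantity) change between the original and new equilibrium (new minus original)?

-680933

Before the shock: 3173 - 2p = 2p - 699 ⇒ 3872 = 4p ⇒ p = 968, Q = 1237.
The new curves are Qd = 2217 - 2p (demand) and Qs = 2p - 885 (supply).
Clearing the new market: 2217 - 2p = 2p - 885, so p = 775.5 and Q = 666.
Expenditure moves from 968×1237 = 1197416 to 775.5×666 = 516483; change = -680933.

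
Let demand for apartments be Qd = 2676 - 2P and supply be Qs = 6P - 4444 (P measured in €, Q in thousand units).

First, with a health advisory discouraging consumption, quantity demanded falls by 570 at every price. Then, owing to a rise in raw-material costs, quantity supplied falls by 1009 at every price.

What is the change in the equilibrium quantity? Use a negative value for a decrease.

Before the shock: 2676 - 2P = 6P - 4444 ⇒ 7120 = 8P ⇒ P = 890, Q = 896.
The new curves are Qd = 2106 - 2P (demand) and Qs = 6P - 5453 (supply).
Equate the new curves: 2106 - 2P = 6P - 5453, giving 7559 = 8P, P = 944.875, Q = 216.25.
ΔQ = 216.25 − 896 = -679.75.

-679.75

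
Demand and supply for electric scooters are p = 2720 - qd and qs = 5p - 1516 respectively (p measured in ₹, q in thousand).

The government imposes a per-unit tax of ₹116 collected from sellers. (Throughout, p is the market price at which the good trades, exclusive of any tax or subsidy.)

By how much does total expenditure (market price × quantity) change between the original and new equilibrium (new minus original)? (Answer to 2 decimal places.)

+117095.56

Before the shock: 2720 - p = 5p - 1516 ⇒ 4236 = 6p ⇒ p = 706, q = 2014.
Since sellers keep the price net of the tax, the effective supply curve becomes qs = 5p - 2096.
Equate the new curves: 2720 - p = 5p - 2096, giving 4816 = 6p, p = 2408/3 ≈ 802.6667, q = 5752/3 ≈ 1917.3333.
Expenditure moves from 706×2014 = 1421884 to 802.6667×1917.3333 = 1538979.5556; change = +117095.56.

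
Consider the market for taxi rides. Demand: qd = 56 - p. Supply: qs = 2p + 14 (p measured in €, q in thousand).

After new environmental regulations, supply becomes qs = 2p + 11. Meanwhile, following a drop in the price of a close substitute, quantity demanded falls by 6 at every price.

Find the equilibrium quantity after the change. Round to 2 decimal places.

Initially, 56 - p = 2p + 14, so 42 = 3p and p = 14, q = 42.
After the shift, demand is qd = 50 - p and supply is qs = 2p + 11.
Equate the new curves: 50 - p = 2p + 11, giving 39 = 3p, p = 13, q = 37.

37.00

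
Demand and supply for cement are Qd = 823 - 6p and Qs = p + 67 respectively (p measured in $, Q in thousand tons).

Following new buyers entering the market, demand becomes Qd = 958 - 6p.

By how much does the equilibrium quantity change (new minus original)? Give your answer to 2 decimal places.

+19.29

Before the shock: 823 - 6p = p + 67 ⇒ 756 = 7p ⇒ p = 108, Q = 175.
After the shift, demand is Qd = 958 - 6p and supply is Qs = p + 67.
Setting them equal: 958 - 6p = p + 67 → 891 = 7p, so p = 891/7 ≈ 127.2857 and Q = 1360/7 ≈ 194.2857.
ΔQ = 194.2857 − 175 = +19.29.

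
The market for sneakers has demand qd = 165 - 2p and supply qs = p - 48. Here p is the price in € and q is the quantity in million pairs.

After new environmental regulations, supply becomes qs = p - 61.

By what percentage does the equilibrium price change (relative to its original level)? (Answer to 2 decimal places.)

Solve the original market: 165 - 2p = p - 48, hence p = 71 and q = 23.
The new curves are qd = 165 - 2p (demand) and qs = p - 61 (supply).
Equate the new curves: 165 - 2p = p - 61, giving 226 = 3p, p = 226/3 ≈ 75.3333, q = 43/3 ≈ 14.3333.
%Δp = (75.3333 − 71) / 71 × 100 = +6.10%.

+6.10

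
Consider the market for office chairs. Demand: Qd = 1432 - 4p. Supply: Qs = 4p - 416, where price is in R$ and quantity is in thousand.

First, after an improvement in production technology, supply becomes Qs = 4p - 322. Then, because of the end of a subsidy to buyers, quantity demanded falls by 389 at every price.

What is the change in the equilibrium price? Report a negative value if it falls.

Solve the original market: 1432 - 4p = 4p - 416, hence p = 231 and Q = 508.
With the change applied: demand Qd = 1043 - 4p, supply Qs = 4p - 322.
Setting them equal: 1043 - 4p = 4p - 322 → 1365 = 8p, so p = 170.625 and Q = 360.5.
Δp = 170.625 − 231 = -60.375.

-60.375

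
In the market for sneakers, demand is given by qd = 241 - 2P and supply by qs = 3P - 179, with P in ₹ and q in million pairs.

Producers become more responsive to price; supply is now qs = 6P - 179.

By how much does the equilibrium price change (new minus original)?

-31.5

Original equilibrium: 241 - 2P = 3P - 179 gives 420 = 5P, so P = 84 and q = 73.
After the shift, demand is qd = 241 - 2P and supply is qs = 6P - 179.
Equate the new curves: 241 - 2P = 6P - 179, giving 420 = 8P, P = 52.5, q = 136.
ΔP = 52.5 − 84 = -31.5.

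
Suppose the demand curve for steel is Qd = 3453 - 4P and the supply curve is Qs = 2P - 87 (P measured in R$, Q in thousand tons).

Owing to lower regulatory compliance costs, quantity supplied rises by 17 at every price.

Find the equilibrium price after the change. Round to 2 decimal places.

587.17

Initially, 3453 - 4P = 2P - 87, so 3540 = 6P and P = 590, Q = 1093.
After the shift, demand is Qd = 3453 - 4P and supply is Qs = 2P - 70.
Setting them equal: 3453 - 4P = 2P - 70 → 3523 = 6P, so P = 3523/6 ≈ 587.1667 and Q = 3313/3 ≈ 1104.3333.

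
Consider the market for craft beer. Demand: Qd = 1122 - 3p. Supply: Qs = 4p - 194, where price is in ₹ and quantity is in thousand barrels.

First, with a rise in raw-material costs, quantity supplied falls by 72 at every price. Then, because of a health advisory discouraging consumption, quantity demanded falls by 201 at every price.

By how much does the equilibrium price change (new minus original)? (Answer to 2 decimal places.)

-18.43

Before the shock: 1122 - 3p = 4p - 194 ⇒ 1316 = 7p ⇒ p = 188, Q = 558.
The new curves are Qd = 921 - 3p (demand) and Qs = 4p - 266 (supply).
Equate the new curves: 921 - 3p = 4p - 266, giving 1187 = 7p, p = 1187/7 ≈ 169.5714, Q = 2886/7 ≈ 412.2857.
Δp = 169.5714 − 188 = -18.43.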